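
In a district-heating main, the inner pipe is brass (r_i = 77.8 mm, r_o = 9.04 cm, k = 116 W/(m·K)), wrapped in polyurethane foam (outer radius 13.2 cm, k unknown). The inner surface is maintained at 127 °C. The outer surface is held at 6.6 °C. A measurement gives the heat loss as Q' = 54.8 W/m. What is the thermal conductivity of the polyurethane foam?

ΣR = ΔT/Q' = |127 − 6.6|/54.8 = 2.197 m·K/W
Known resistances:
  R'_brass = ln(0.0904/0.0778)/(2πk) = 0.1501/(2π·116) = 2.059×10^-4 m·K/W
R_polyurethane foam = ΣR − ΣR_known = 2.197 − 2.059×10^-4 = 2.197 m·K/W
ln(r₂/r₁)/(2πk) = 2.197 ⇒ k = 0.3786/(2π·2.197) = 0.0274 W/m·K

k = 0.0274 W/m·K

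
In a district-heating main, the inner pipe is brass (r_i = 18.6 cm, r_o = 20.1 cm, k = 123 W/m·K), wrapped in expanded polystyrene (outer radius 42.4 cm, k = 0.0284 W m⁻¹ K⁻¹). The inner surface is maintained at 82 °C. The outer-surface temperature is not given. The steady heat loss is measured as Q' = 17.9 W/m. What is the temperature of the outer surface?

T_out = 7.12 °C

Series resistances:
  R'_brass = ln(0.201/0.186)/(2πk) = 0.07756/(2π·123) = 1.004×10^-4 m·K/W
  R'_expanded polystyrene = ln(0.424/0.201)/(2πk) = 0.7464/(2π·0.0284) = 4.183 m·K/W
ΣR = 4.183 m·K/W
ΔT = Q'·ΣR = 17.9 × 4.183 = 74.88 K
Heat flows outward, so T_out = T_in − ΔT = 82 − 74.88 = 7.12 °C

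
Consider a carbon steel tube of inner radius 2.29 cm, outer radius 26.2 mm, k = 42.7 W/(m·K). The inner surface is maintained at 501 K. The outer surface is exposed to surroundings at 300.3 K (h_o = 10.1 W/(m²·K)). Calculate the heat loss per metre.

Q' = 333 W/m

Treat each layer as a resistance in series:
  R'_carbon steel = ln(0.0262/0.0229)/(2πk) = 0.1346/(2π·42.7) = 5.018×10^-4 m·K/W
  R'_conv,out = 1/(2πr h) = 1/(2π·0.0262·10.1) = 0.6014 m·K/W
ΣR = 5.018×10^-4 + 0.6014 = 0.6019 m·K/W
Q' = ΔT/ΣR = (501 K − 300.3 K)/0.6019 = 333 W/m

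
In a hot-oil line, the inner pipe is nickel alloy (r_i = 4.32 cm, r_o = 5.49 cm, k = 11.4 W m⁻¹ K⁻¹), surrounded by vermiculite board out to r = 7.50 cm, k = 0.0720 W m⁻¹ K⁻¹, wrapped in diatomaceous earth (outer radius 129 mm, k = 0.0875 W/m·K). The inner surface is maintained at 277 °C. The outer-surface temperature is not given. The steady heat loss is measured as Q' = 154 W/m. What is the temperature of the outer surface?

T_out = 18.4 °C

Sum the resistances:
  R'_nickel alloy = ln(0.0549/0.0432)/(2πk) = 0.2397/(2π·11.4) = 0.003346 m·K/W
  R'_vermiculite board = ln(0.0750/0.0549)/(2πk) = 0.3120/(2π·0.0720) = 0.6896 m·K/W
  R'_diatomaceous earth = ln(0.129/0.0750)/(2πk) = 0.5423/(2π·0.0875) = 0.9864 m·K/W
ΣR = 1.679 m·K/W
ΔT = Q'·ΣR = 154 × 1.679 = 258.6 K
Heat flows outward, so T_out = T_in − ΔT = 277 − 258.6 = 18.4 °C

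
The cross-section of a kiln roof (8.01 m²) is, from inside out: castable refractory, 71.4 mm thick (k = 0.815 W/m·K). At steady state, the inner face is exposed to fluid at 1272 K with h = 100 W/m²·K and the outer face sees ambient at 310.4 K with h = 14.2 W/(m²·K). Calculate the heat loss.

Q = 45.8 kW

Series thermal resistances, inner to outer:
  R_conv,in = 1/(hA) = 1/(100·8.01) = 0.001248 K/W
  R_castable refractory = L/(kA) = 0.0714/(0.815·8.01) = 0.01094 K/W
  R_conv,out = 1/(hA) = 1/(14.2·8.01) = 0.008792 K/W
ΣR = 0.001248 + 0.01094 + 0.008792 = 0.02098 K/W
Q = ΔT/ΣR = (1272 K − 310.4 K)/0.02098 = 45800 W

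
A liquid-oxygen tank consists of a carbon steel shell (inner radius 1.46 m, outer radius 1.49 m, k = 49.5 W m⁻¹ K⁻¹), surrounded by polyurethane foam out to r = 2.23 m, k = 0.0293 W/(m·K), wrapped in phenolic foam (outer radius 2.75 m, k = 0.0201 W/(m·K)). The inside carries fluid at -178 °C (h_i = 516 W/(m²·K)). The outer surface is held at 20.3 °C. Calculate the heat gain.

Resistance network (inner→outer):
  R_conv,in = 1/(4πr²h) = 1/(4π·1.46²·516) = 7.235×10^-5 K/W
  R_carbon steel = (1/1.46 − 1/1.49)/(4πk) = 0.01379/(4π·49.5) = 2.217×10^-5 K/W
  R_polyurethane foam = (1/1.49 − 1/2.23)/(4πk) = 0.2227/(4π·0.0293) = 0.6049 K/W
  R_phenolic foam = (1/2.23 − 1/2.75)/(4πk) = 0.08479/(4π·0.0201) = 0.3357 K/W
ΣR = 7.235×10^-5 + 2.217×10^-5 + 0.6049 + 0.3357 = 0.9407 K/W
Q = ΔT/ΣR = (-178 °C − 20.3 °C)/0.9407 = -211 W
(Negative Q ⇒ heat flows inward; heat gain = 211 W.)

Q = 211 W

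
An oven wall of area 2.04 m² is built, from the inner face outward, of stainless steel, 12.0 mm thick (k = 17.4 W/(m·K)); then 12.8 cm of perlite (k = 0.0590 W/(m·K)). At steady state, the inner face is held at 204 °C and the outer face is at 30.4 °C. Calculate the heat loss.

Q = 163 W

Series thermal resistances, inner to outer:
  R_stainless steel = L/(kA) = 0.0120/(17.4·2.04) = 3.381×10^-4 K/W
  R_perlite = L/(kA) = 0.128/(0.0590·2.04) = 1.063 K/W
ΣR = 3.381×10^-4 + 1.063 = 1.063 K/W
Q = ΔT/ΣR = (204 °C − 30.4 °C)/1.063 = 163 W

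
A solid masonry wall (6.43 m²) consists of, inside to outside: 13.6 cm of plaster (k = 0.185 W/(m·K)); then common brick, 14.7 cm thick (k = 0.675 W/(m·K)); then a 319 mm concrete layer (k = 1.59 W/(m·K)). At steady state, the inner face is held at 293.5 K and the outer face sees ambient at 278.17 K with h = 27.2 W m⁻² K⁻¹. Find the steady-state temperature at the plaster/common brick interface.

Treat each layer as a resistance in series:
  R_plaster = L/(kA) = 0.136/(0.185·6.43) = 0.1143 K/W
  R_common brick = L/(kA) = 0.147/(0.675·6.43) = 0.03387 K/W
  R_concrete = L/(kA) = 0.319/(1.59·6.43) = 0.03120 K/W
  R_conv,out = 1/(hA) = 1/(27.2·6.43) = 0.005718 K/W
ΣR = 0.1143 + 0.03387 + 0.03120 + 0.005718 = 0.1851 K/W
Q = ΔT/ΣR = (293.5 K − 278.17 K)/0.1851 = 82.82 W
From the inner boundary to the plaster/common brick interface, ΣR_partial = 0.1143 K/W.
T_interface = T_in − Q·ΣR_partial = 293.5 K − (82.82)(0.1143) = 284.0 K

T = 284.0 K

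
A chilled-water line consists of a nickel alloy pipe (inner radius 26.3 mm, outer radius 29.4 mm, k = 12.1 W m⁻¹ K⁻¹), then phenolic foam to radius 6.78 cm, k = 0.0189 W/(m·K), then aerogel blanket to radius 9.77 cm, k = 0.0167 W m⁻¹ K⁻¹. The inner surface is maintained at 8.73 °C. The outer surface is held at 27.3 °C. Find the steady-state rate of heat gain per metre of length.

Resistance network (inner→outer):
  R'_nickel alloy = ln(0.0294/0.0263)/(2πk) = 0.1114/(2π·12.1) = 0.001466 m·K/W
  R'_phenolic foam = ln(0.0678/0.0294)/(2πk) = 0.8356/(2π·0.0189) = 7.036 m·K/W
  R'_aerogel blanket = ln(0.0977/0.0678)/(2πk) = 0.3653/(2π·0.0167) = 3.482 m·K/W
ΣR = 0.001466 + 7.036 + 3.482 = 10.52 m·K/W
Q' = ΔT/ΣR = (8.73 °C − 27.3 °C)/10.52 = -1.77 W/m
(Negative Q' ⇒ heat flows inward; heat gain = 1.77 W/m.)

Q' = 1.77 W/m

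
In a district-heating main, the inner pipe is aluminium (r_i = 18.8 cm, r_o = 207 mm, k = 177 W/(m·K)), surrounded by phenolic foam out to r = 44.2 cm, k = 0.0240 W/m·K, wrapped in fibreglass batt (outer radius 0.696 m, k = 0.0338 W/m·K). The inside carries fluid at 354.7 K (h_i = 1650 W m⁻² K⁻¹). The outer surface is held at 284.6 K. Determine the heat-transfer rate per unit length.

Q' = 9.78 W/m

Series thermal resistances, inner to outer:
  R'_conv,in = 1/(2πr h) = 1/(2π·0.188·1650) = 5.131×10^-4 m·K/W
  R'_aluminium = ln(0.207/0.188)/(2πk) = 0.09628/(2π·177) = 8.657×10^-5 m·K/W
  R'_phenolic foam = ln(0.442/0.207)/(2πk) = 0.7586/(2π·0.0240) = 5.031 m·K/W
  R'_fibreglass batt = ln(0.696/0.442)/(2πk) = 0.4540/(2π·0.0338) = 2.138 m·K/W
ΣR = 5.131×10^-4 + 8.657×10^-5 + 5.031 + 2.138 = 7.170 m·K/W
Q' = ΔT/ΣR = (354.7 K − 284.6 K)/7.170 = 9.78 W/m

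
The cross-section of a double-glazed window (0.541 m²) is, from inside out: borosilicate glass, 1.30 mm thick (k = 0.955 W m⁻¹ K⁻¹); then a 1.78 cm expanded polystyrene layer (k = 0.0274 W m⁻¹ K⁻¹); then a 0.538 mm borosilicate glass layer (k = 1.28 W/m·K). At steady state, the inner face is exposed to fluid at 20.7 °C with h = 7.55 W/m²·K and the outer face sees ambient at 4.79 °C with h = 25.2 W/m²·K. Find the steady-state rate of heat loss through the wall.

Q = 10.5 W

Resistance network (inner→outer):
  R_conv,in = 1/(hA) = 1/(7.55·0.541) = 0.2448 K/W
  R_borosilicate glass = L/(kA) = 0.00130/(0.955·0.541) = 0.002516 K/W
  R_expanded polystyrene = L/(kA) = 0.0178/(0.0274·0.541) = 1.201 K/W
  R_borosilicate glass = L/(kA) = 5.38×10^-4/(1.28·0.541) = 7.769×10^-4 K/W
  R_conv,out = 1/(hA) = 1/(25.2·0.541) = 0.07335 K/W
ΣR = 0.2448 + 0.002516 + 1.201 + 7.769×10^-4 + 0.07335 = 1.522 K/W
Q = ΔT/ΣR = (20.7 °C − 4.79 °C)/1.522 = 10.5 W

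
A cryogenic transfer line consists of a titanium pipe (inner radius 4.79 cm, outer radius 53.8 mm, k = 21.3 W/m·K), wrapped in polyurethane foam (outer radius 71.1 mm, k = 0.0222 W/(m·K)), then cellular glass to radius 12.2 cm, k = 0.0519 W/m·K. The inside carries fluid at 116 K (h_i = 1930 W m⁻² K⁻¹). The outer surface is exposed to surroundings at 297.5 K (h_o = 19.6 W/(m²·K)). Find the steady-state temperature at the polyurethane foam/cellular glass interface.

T = 213.6 K

Treat each layer as a resistance in series:
  R'_conv,in = 1/(2πr h) = 1/(2π·0.0479·1930) = 0.001722 m·K/W
  R'_titanium = ln(0.0538/0.0479)/(2πk) = 0.1162/(2π·21.3) = 8.679×10^-4 m·K/W
  R'_polyurethane foam = ln(0.0711/0.0538)/(2πk) = 0.2788/(2π·0.0222) = 1.999 m·K/W
  R'_cellular glass = ln(0.122/0.0711)/(2πk) = 0.5399/(2π·0.0519) = 1.656 m·K/W
  R'_conv,out = 1/(2πr h) = 1/(2π·0.122·19.6) = 0.06656 m·K/W
ΣR = 0.001722 + 8.679×10^-4 + 1.999 + 1.656 + 0.06656 = 3.724 m·K/W
Q' = ΔT/ΣR = (116 K − 297.5 K)/3.724 = -48.74 W/m
From the inner boundary to the polyurethane foam/cellular glass interface, ΣR_partial = 2.002 m·K/W.
T_interface = T_in − Q'·ΣR_partial = 116 K − (-48.74)(2.002) = 213.6 K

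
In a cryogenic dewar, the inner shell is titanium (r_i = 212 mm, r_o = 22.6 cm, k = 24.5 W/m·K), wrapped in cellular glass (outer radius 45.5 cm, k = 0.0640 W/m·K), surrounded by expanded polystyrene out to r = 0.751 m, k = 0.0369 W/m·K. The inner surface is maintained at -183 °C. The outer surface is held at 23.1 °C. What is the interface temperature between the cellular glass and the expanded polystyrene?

Series thermal resistances, inner to outer:
  R_titanium = (1/0.212 − 1/0.226)/(4πk) = 0.2922/(4π·24.5) = 9.491×10^-4 K/W
  R_cellular glass = (1/0.226 − 1/0.455)/(4πk) = 2.227/(4π·0.0640) = 2.769 K/W
  R_expanded polystyrene = (1/0.455 − 1/0.751)/(4πk) = 0.8662/(4π·0.0369) = 1.868 K/W
ΣR = 9.491×10^-4 + 2.769 + 1.868 = 4.638 K/W
Q = ΔT/ΣR = (-183 °C − 23.1 °C)/4.638 = -44.44 W
From the inner boundary to the cellular glass/expanded polystyrene interface, ΣR_partial = 2.770 K/W.
T_interface = T_in − Q·ΣR_partial = -183 °C − (-44.44)(2.770) = -59.9 °C

T = -59.9 °C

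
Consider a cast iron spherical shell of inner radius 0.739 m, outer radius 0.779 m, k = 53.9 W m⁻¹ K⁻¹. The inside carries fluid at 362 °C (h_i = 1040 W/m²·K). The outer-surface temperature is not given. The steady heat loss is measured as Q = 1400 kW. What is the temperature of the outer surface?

T_out = 22.2 °C

Series resistances:
  R_conv,in = 1/(4πr²h) = 1/(4π·0.739²·1040) = 1.401×10^-4 K/W
  R_cast iron = (1/0.739 − 1/0.779)/(4πk) = 0.06948/(4π·53.9) = 1.026×10^-4 K/W
ΣR = 2.427×10^-4 K/W
ΔT = Q·ΣR = 1.40×10^6 × 2.427×10^-4 = 339.8 K
Heat flows outward, so T_out = T_in − ΔT = 362 − 339.8 = 22.2 °C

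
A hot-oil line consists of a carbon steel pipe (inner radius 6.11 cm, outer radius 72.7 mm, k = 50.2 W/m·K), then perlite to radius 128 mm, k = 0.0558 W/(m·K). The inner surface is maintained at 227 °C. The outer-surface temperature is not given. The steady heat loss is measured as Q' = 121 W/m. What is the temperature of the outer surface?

Series resistances:
  R'_carbon steel = ln(0.0727/0.0611)/(2πk) = 0.1738/(2π·50.2) = 5.511×10^-4 m·K/W
  R'_perlite = ln(0.128/0.0727)/(2πk) = 0.5657/(2π·0.0558) = 1.613 m·K/W
ΣR = 1.614 m·K/W
ΔT = Q'·ΣR = 121 × 1.614 = 195.3 K
Heat flows outward, so T_out = T_in − ΔT = 227 − 195.3 = 31.7 °C

T_out = 31.7 °C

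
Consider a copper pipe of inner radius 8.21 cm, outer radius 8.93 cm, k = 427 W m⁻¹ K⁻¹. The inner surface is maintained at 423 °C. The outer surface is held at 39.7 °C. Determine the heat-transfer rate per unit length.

Q' = 2πk·ΔT/ln(r₂/r₁) = 2π × 427 × 383.3 / ln(0.0893/0.0821) = 1.22×10^7 W/m

Q' = 1.22×10^7 W/m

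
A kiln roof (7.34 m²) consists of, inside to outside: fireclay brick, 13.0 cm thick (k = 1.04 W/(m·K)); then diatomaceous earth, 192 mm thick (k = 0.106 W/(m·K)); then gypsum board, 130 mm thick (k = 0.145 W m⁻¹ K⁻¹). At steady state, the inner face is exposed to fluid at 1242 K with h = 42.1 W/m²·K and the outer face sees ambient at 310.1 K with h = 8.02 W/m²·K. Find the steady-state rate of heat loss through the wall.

Resistance network (inner→outer):
  R_conv,in = 1/(hA) = 1/(42.1·7.34) = 0.003236 K/W
  R_fireclay brick = L/(kA) = 0.130/(1.04·7.34) = 0.01703 K/W
  R_diatomaceous earth = L/(kA) = 0.192/(0.106·7.34) = 0.2468 K/W
  R_gypsum board = L/(kA) = 0.130/(0.145·7.34) = 0.1221 K/W
  R_conv,out = 1/(hA) = 1/(8.02·7.34) = 0.01699 K/W
ΣR = 0.003236 + 0.01703 + 0.2468 + 0.1221 + 0.01699 = 0.4062 K/W
Q = ΔT/ΣR = (1242 K − 310.1 K)/0.4062 = 2290 W

Q = 2.29 kW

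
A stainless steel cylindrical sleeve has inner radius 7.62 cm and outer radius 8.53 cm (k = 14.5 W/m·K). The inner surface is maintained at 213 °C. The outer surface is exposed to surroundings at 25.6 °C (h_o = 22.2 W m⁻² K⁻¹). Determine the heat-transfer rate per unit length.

Q' = 2.20 kW/m

Treat each layer as a resistance in series:
  R'_stainless steel = ln(0.0853/0.0762)/(2πk) = 0.1128/(2π·14.5) = 0.001238 m·K/W
  R'_conv,out = 1/(2πr h) = 1/(2π·0.0853·22.2) = 0.08405 m·K/W
ΣR = 0.001238 + 0.08405 = 0.08529 m·K/W
Q' = ΔT/ΣR = (213 °C − 25.6 °C)/0.08529 = 2200 W/m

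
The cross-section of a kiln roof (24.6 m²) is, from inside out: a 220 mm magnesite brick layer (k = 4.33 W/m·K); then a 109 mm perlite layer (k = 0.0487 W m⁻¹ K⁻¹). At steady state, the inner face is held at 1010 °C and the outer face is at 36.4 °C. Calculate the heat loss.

Treat each layer as a resistance in series:
  R_magnesite brick = L/(kA) = 0.220/(4.33·24.6) = 0.002065 K/W
  R_perlite = L/(kA) = 0.109/(0.0487·24.6) = 0.09098 K/W
ΣR = 0.002065 + 0.09098 = 0.09305 K/W
Q = ΔT/ΣR = (1010 °C − 36.4 °C)/0.09305 = 10500 W

Q = 10.5 kW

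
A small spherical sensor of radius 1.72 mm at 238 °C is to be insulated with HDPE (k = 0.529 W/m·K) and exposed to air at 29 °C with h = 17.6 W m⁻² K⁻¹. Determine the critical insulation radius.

r_cr = 6.01 cm

For a sphere, r_cr = 2k_ins/h = 2·0.529/17.6 = 0.0601 m = 6.01 cm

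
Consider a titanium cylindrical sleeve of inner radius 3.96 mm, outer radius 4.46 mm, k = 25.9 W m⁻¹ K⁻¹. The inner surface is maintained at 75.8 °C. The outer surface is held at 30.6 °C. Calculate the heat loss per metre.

Q' = 2πk·ΔT/ln(r₂/r₁) = 2π × 25.9 × 45.2 / ln(0.00446/0.00396) = 61900 W/m

Q' = 61900 W/m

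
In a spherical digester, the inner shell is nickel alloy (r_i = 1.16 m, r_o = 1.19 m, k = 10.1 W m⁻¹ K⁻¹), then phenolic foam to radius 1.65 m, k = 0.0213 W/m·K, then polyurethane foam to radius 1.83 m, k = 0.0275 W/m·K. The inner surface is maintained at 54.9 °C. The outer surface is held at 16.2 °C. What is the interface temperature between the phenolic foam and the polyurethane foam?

T = 22.6 °C

Series thermal resistances, inner to outer:
  R_nickel alloy = (1/1.16 − 1/1.19)/(4πk) = 0.02173/(4π·10.1) = 1.712×10^-4 K/W
  R_phenolic foam = (1/1.19 − 1/1.65)/(4πk) = 0.2343/(4π·0.0213) = 0.8753 K/W
  R_polyurethane foam = (1/1.65 − 1/1.83)/(4πk) = 0.05961/(4π·0.0275) = 0.1725 K/W
ΣR = 1.712×10^-4 + 0.8753 + 0.1725 = 1.048 K/W
Q = ΔT/ΣR = (54.9 °C − 16.2 °C)/1.048 = 36.93 W
From the inner boundary to the phenolic foam/polyurethane foam interface, ΣR_partial = 0.8755 K/W.
T_interface = T_in − Q·ΣR_partial = 54.9 °C − (36.93)(0.8755) = 22.6 °C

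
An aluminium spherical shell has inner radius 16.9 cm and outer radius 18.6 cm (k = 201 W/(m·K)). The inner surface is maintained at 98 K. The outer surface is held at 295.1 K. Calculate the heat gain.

Q = 921 kW

Q = 4πk·ΔT/(1/r₁ − 1/r₂) = 4π × 201 × 197.1 / (1/0.169 − 1/0.186) = 9.21×10^5 W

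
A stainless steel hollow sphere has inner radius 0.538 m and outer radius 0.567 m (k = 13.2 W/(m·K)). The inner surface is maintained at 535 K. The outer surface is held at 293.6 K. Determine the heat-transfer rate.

Q = 4πk·ΔT/(1/r₁ − 1/r₂) = 4π × 13.2 × 241.4 / (1/0.538 − 1/0.567) = 4.21×10^5 W

Q = 4.21×10^5 W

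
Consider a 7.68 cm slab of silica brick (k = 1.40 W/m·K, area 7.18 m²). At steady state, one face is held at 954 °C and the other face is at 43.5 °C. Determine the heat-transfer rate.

Q = 1.19×10^5 W

Q = kA·ΔT/L = 1.40 × 7.18 × |954 °C − 43.5 °C| / 0.0768 = 1.19×10^5 W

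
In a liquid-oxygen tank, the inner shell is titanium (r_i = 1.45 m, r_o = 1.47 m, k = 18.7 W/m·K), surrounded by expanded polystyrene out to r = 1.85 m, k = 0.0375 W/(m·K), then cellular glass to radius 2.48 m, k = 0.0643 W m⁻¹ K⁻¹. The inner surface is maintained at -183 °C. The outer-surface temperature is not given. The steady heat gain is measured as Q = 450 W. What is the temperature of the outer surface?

T_out = 26.9 °C

Sum the resistances:
  R_titanium = (1/1.45 − 1/1.47)/(4πk) = 0.009383/(4π·18.7) = 3.993×10^-5 K/W
  R_expanded polystyrene = (1/1.47 − 1/1.85)/(4πk) = 0.1397/(4π·0.0375) = 0.2965 K/W
  R_cellular glass = (1/1.85 − 1/2.48)/(4πk) = 0.1373/(4π·0.0643) = 0.1699 K/W
ΣR = 0.4665 K/W
ΔT = Q·ΣR = 450 × 0.4665 = 209.9 K
Heat flows inward, so T_out = T_in + ΔT = -183 + 209.9 = 26.9 °C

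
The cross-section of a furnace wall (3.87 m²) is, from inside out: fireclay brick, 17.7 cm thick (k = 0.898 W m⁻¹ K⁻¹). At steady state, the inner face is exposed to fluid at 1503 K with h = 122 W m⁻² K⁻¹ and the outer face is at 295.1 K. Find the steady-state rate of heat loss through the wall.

Q = 22.8 kW

Treat each layer as a resistance in series:
  R_conv,in = 1/(hA) = 1/(122·3.87) = 0.002118 K/W
  R_fireclay brick = L/(kA) = 0.177/(0.898·3.87) = 0.05093 K/W
ΣR = 0.002118 + 0.05093 = 0.05305 K/W
Q = ΔT/ΣR = (1503 K − 295.1 K)/0.05305 = 22800 W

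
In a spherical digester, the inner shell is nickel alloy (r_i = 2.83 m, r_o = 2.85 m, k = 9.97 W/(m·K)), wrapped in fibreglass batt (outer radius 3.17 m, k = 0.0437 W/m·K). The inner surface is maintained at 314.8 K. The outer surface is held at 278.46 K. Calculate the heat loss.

Q = 563 W

Treat each layer as a resistance in series:
  R_nickel alloy = (1/2.83 − 1/2.85)/(4πk) = 0.002480/(4π·9.97) = 1.979×10^-5 K/W
  R_fibreglass batt = (1/2.85 − 1/3.17)/(4πk) = 0.03542/(4π·0.0437) = 0.06450 K/W
ΣR = 1.979×10^-5 + 0.06450 = 0.06452 K/W
Q = ΔT/ΣR = (314.8 K − 278.46 K)/0.06452 = 563 W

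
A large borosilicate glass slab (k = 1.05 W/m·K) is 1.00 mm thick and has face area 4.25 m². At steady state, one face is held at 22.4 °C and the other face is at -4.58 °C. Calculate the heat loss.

Q = 1.20×10^5 W

Q = kA·ΔT/L = 1.05 × 4.25 × |22.4 °C − -4.58 °C| / 0.00100 = 1.20×10^5 W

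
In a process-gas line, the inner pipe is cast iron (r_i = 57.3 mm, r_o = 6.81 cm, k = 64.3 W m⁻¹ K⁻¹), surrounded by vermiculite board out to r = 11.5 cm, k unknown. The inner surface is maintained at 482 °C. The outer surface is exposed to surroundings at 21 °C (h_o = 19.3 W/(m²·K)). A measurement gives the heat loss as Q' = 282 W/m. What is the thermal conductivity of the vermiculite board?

k = 0.0534 W/m·K

ΣR = ΔT/Q' = |482 − 21|/282 = 1.635 m·K/W
Known resistances:
  R'_cast iron = ln(0.0681/0.0573)/(2πk) = 0.1727/(2π·64.3) = 4.274×10^-4 m·K/W
  R'_conv,out = 1/(2πr h) = 1/(2π·0.115·19.3) = 0.07171 m·K/W
R_vermiculite board = ΣR − ΣR_known = 1.635 − 0.07214 = 1.563 m·K/W
ln(r₂/r₁)/(2πk) = 1.563 ⇒ k = 0.5240/(2π·1.563) = 0.0534 W/m·K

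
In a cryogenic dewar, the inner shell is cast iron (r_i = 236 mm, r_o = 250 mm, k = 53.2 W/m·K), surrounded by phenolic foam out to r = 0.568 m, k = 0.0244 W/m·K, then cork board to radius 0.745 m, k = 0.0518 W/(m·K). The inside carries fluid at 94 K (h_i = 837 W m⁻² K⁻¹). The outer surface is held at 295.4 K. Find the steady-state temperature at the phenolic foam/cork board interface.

Resistance network (inner→outer):
  R_conv,in = 1/(4πr²h) = 1/(4π·0.236²·837) = 0.001707 K/W
  R_cast iron = (1/0.236 − 1/0.250)/(4πk) = 0.2373/(4π·53.2) = 3.549×10^-4 K/W
  R_phenolic foam = (1/0.250 − 1/0.568)/(4πk) = 2.239/(4π·0.0244) = 7.304 K/W
  R_cork board = (1/0.568 − 1/0.745)/(4πk) = 0.4183/(4π·0.0518) = 0.6426 K/W
ΣR = 0.001707 + 3.549×10^-4 + 7.304 + 0.6426 = 7.949 K/W
Q = ΔT/ΣR = (94 K − 295.4 K)/7.949 = -25.34 W
From the inner boundary to the phenolic foam/cork board interface, ΣR_partial = 7.306 K/W.
T_interface = T_in − Q·ΣR_partial = 94 K − (-25.34)(7.306) = 279.1 K

T = 279.1 K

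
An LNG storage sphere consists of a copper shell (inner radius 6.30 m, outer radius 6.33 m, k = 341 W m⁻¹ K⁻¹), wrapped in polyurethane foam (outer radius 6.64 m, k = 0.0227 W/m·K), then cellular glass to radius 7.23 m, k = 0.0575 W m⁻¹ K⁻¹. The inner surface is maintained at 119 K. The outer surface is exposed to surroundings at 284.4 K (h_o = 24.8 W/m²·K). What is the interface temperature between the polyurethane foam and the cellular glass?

Treat each layer as a resistance in series:
  R_copper = (1/6.30 − 1/6.33)/(4πk) = 7.523×10^-4/(4π·341) = 1.756×10^-7 K/W
  R_polyurethane foam = (1/6.33 − 1/6.64)/(4πk) = 0.007375/(4π·0.0227) = 0.02586 K/W
  R_cellular glass = (1/6.64 − 1/7.23)/(4πk) = 0.01229/(4π·0.0575) = 0.01701 K/W
  R_conv,out = 1/(4πr²h) = 1/(4π·7.23²·24.8) = 6.138×10^-5 K/W
ΣR = 1.756×10^-7 + 0.02586 + 0.01701 + 6.138×10^-5 = 0.04293 K/W
Q = ΔT/ΣR = (119 K − 284.4 K)/0.04293 = -3853 W
From the inner boundary to the polyurethane foam/cellular glass interface, ΣR_partial = 0.02586 K/W.
T_interface = T_in − Q·ΣR_partial = 119 K − (-3853)(0.02586) = 218.6 K

T = 218.6 K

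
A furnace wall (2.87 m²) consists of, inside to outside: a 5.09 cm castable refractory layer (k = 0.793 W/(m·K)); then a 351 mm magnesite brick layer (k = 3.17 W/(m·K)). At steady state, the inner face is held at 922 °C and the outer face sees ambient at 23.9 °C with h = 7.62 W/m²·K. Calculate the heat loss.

Treat each layer as a resistance in series:
  R_castable refractory = L/(kA) = 0.0509/(0.793·2.87) = 0.02236 K/W
  R_magnesite brick = L/(kA) = 0.351/(3.17·2.87) = 0.03858 K/W
  R_conv,out = 1/(hA) = 1/(7.62·2.87) = 0.04573 K/W
ΣR = 0.02236 + 0.03858 + 0.04573 = 0.1067 K/W
Q = ΔT/ΣR = (922 °C − 23.9 °C)/0.1067 = 8420 W

Q = 8.42 kW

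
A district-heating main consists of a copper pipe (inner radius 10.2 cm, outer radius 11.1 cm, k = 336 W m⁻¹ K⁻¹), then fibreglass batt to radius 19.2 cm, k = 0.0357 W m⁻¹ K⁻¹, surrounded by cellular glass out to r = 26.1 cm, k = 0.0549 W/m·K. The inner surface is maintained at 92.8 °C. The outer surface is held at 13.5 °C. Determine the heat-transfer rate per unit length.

Q' = 23.8 W/m

Resistance network (inner→outer):
  R'_copper = ln(0.111/0.102)/(2πk) = 0.08456/(2π·336) = 4.005×10^-5 m·K/W
  R'_fibreglass batt = ln(0.192/0.111)/(2πk) = 0.5480/(2π·0.0357) = 2.443 m·K/W
  R'_cellular glass = ln(0.261/0.192)/(2πk) = 0.3070/(2π·0.0549) = 0.8901 m·K/W
ΣR = 4.005×10^-5 + 2.443 + 0.8901 = 3.333 m·K/W
Q' = ΔT/ΣR = (92.8 °C − 13.5 °C)/3.333 = 23.8 W/m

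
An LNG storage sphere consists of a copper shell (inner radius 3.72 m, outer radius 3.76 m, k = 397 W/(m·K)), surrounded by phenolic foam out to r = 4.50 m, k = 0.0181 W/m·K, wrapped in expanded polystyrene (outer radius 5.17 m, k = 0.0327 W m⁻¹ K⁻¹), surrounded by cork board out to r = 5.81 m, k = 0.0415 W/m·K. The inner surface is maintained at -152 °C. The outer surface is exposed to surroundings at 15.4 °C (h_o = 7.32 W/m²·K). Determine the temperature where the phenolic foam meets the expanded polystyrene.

T = -46.0 °C

Series thermal resistances, inner to outer:
  R_copper = (1/3.72 − 1/3.76)/(4πk) = 0.002860/(4π·397) = 5.732×10^-7 K/W
  R_phenolic foam = (1/3.76 − 1/4.50)/(4πk) = 0.04374/(4π·0.0181) = 0.1923 K/W
  R_expanded polystyrene = (1/4.50 − 1/5.17)/(4πk) = 0.02880/(4π·0.0327) = 0.07008 K/W
  R_cork board = (1/5.17 − 1/5.81)/(4πk) = 0.02131/(4π·0.0415) = 0.04086 K/W
  R_conv,out = 1/(4πr²h) = 1/(4π·5.81²·7.32) = 3.221×10^-4 K/W
ΣR = 5.732×10^-7 + 0.1923 + 0.07008 + 0.04086 + 3.221×10^-4 = 0.3036 K/W
Q = ΔT/ΣR = (-152 °C − 15.4 °C)/0.3036 = -551.4 W
From the inner boundary to the phenolic foam/expanded polystyrene interface, ΣR_partial = 0.1923 K/W.
T_interface = T_in − Q·ΣR_partial = -152 °C − (-551.4)(0.1923) = -46.0 °C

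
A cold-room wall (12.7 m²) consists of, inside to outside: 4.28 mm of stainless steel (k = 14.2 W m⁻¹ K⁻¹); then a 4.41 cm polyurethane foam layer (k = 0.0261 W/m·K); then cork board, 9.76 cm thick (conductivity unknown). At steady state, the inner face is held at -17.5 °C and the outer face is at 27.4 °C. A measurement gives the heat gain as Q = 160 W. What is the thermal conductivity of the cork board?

k = 0.0521 W/m·K

ΣR = ΔT/Q = |-17.5 − 27.4|/160 = 0.2806 K/W
Known resistances:
  R_stainless steel = L/(kA) = 0.00428/(14.2·12.7) = 2.373×10^-5 K/W
  R_polyurethane foam = L/(kA) = 0.0441/(0.0261·12.7) = 0.1330 K/W
R_cork board = ΣR − ΣR_known = 0.2806 − 0.1330 = 0.1476 K/W
L/(kA) = 0.1476 ⇒ k = 0.0976/(0.1476·12.7) = 0.0521 W/m·K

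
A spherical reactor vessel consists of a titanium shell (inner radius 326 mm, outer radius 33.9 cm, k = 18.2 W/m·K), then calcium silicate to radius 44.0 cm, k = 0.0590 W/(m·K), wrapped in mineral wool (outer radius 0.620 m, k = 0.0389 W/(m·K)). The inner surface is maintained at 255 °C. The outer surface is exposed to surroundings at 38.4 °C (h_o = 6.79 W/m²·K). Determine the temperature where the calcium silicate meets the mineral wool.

T = 169 °C

Resistance network (inner→outer):
  R_titanium = (1/0.326 − 1/0.339)/(4πk) = 0.1176/(4π·18.2) = 5.143×10^-4 K/W
  R_calcium silicate = (1/0.339 − 1/0.440)/(4πk) = 0.6771/(4π·0.0590) = 0.9133 K/W
  R_mineral wool = (1/0.440 − 1/0.620)/(4πk) = 0.6598/(4π·0.0389) = 1.350 K/W
  R_conv,out = 1/(4πr²h) = 1/(4π·0.620²·6.79) = 0.03049 K/W
ΣR = 5.143×10^-4 + 0.9133 + 1.350 + 0.03049 = 2.294 K/W
Q = ΔT/ΣR = (255 °C − 38.4 °C)/2.294 = 94.42 W
From the inner boundary to the calcium silicate/mineral wool interface, ΣR_partial = 0.9138 K/W.
T_interface = T_in − Q·ΣR_partial = 255 °C − (94.42)(0.9138) = 169 °C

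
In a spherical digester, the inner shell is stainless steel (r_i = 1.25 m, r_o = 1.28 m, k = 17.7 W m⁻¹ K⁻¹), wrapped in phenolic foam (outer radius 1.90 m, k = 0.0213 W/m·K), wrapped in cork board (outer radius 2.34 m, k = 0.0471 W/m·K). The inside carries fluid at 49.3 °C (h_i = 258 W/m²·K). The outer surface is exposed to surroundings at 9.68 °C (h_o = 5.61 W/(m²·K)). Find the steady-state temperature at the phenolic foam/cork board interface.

Series thermal resistances, inner to outer:
  R_conv,in = 1/(4πr²h) = 1/(4π·1.25²·258) = 1.974×10^-4 K/W
  R_stainless steel = (1/1.25 − 1/1.28)/(4πk) = 0.01875/(4π·17.7) = 8.430×10^-5 K/W
  R_phenolic foam = (1/1.28 − 1/1.90)/(4πk) = 0.2549/(4π·0.0213) = 0.9524 K/W
  R_cork board = (1/1.90 − 1/2.34)/(4πk) = 0.09897/(4π·0.0471) = 0.1672 K/W
  R_conv,out = 1/(4πr²h) = 1/(4π·2.34²·5.61) = 0.002591 K/W
ΣR = 1.974×10^-4 + 8.430×10^-5 + 0.9524 + 0.1672 + 0.002591 = 1.122 K/W
Q = ΔT/ΣR = (49.3 °C − 9.68 °C)/1.122 = 35.31 W
From the inner boundary to the phenolic foam/cork board interface, ΣR_partial = 0.9527 K/W.
T_interface = T_in − Q·ΣR_partial = 49.3 °C − (35.31)(0.9527) = 15.7 °C

T = 15.7 °C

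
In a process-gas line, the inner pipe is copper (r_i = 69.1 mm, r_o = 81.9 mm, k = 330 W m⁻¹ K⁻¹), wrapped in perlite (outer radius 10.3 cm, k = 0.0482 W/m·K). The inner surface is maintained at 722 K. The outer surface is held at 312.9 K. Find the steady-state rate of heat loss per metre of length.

Q' = 540 W/m

Series thermal resistances, inner to outer:
  R'_copper = ln(0.0819/0.0691)/(2πk) = 0.1699/(2π·330) = 8.196×10^-5 m·K/W
  R'_perlite = ln(0.103/0.0819)/(2πk) = 0.2292/(2π·0.0482) = 0.7569 m·K/W
ΣR = 8.196×10^-5 + 0.7569 = 0.7570 m·K/W
Q' = ΔT/ΣR = (722 K − 312.9 K)/0.7570 = 540 W/m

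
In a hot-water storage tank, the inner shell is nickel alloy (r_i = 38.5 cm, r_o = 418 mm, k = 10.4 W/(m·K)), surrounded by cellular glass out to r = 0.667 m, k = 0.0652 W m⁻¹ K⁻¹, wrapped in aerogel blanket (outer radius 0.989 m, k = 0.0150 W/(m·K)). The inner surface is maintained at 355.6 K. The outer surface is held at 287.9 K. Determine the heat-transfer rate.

Resistance network (inner→outer):
  R_nickel alloy = (1/0.385 − 1/0.418)/(4πk) = 0.2051/(4π·10.4) = 0.001569 K/W
  R_cellular glass = (1/0.418 − 1/0.667)/(4πk) = 0.8931/(4π·0.0652) = 1.090 K/W
  R_aerogel blanket = (1/0.667 − 1/0.989)/(4πk) = 0.4881/(4π·0.0150) = 2.590 K/W
ΣR = 0.001569 + 1.090 + 2.590 = 3.682 K/W
Q = ΔT/ΣR = (355.6 K − 287.9 K)/3.682 = 18.4 W

Q = 18.4 W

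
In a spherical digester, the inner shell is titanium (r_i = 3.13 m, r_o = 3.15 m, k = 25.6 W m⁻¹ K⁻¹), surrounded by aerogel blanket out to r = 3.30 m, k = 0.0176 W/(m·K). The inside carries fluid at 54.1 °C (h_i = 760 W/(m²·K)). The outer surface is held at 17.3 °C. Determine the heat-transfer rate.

Q = 564 W

Series thermal resistances, inner to outer:
  R_conv,in = 1/(4πr²h) = 1/(4π·3.13²·760) = 1.069×10^-5 K/W
  R_titanium = (1/3.13 − 1/3.15)/(4πk) = 0.002029/(4π·25.6) = 6.306×10^-6 K/W
  R_aerogel blanket = (1/3.15 − 1/3.30)/(4πk) = 0.01443/(4π·0.0176) = 0.06524 K/W
ΣR = 1.069×10^-5 + 6.306×10^-6 + 0.06524 = 0.06526 K/W
Q = ΔT/ΣR = (54.1 °C − 17.3 °C)/0.06526 = 564 W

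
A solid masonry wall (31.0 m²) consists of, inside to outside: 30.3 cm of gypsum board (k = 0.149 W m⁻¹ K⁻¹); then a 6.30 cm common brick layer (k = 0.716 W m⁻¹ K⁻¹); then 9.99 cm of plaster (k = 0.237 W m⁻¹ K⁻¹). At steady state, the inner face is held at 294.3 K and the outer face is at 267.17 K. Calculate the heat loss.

Q = 331 W

Series thermal resistances, inner to outer:
  R_gypsum board = L/(kA) = 0.303/(0.149·31.0) = 0.06560 K/W
  R_common brick = L/(kA) = 0.0630/(0.716·31.0) = 0.002838 K/W
  R_plaster = L/(kA) = 0.0999/(0.237·31.0) = 0.01360 K/W
ΣR = 0.06560 + 0.002838 + 0.01360 = 0.08204 K/W
Q = ΔT/ΣR = (294.3 K − 267.17 K)/0.08204 = 331 W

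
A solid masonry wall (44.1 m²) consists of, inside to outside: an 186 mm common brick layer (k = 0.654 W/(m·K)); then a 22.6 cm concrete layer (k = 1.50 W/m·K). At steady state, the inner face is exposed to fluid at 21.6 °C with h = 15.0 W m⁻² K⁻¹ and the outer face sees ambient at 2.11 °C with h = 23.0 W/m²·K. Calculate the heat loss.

Q = 1580 W

Series thermal resistances, inner to outer:
  R_conv,in = 1/(hA) = 1/(15.0·44.1) = 0.001512 K/W
  R_common brick = L/(kA) = 0.186/(0.654·44.1) = 0.006449 K/W
  R_concrete = L/(kA) = 0.226/(1.50·44.1) = 0.003416 K/W
  R_conv,out = 1/(hA) = 1/(23.0·44.1) = 9.859×10^-4 K/W
ΣR = 0.001512 + 0.006449 + 0.003416 + 9.859×10^-4 = 0.01236 K/W
Q = ΔT/ΣR = (21.6 °C − 2.11 °C)/0.01236 = 1580 W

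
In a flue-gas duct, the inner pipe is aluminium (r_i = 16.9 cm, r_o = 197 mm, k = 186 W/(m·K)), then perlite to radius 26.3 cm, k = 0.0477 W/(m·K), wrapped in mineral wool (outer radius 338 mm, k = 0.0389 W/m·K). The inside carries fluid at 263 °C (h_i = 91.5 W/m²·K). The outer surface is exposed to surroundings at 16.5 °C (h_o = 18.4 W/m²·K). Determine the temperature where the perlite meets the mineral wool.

Series thermal resistances, inner to outer:
  R'_conv,in = 1/(2πr h) = 1/(2π·0.169·91.5) = 0.01029 m·K/W
  R'_aluminium = ln(0.197/0.169)/(2πk) = 0.1533/(2π·186) = 1.312×10^-4 m·K/W
  R'_perlite = ln(0.263/0.197)/(2πk) = 0.2890/(2π·0.0477) = 0.9641 m·K/W
  R'_mineral wool = ln(0.338/0.263)/(2πk) = 0.2509/(2π·0.0389) = 1.026 m·K/W
  R'_conv,out = 1/(2πr h) = 1/(2π·0.338·18.4) = 0.02559 m·K/W
ΣR = 0.01029 + 1.312×10^-4 + 0.9641 + 1.026 + 0.02559 = 2.026 m·K/W
Q' = ΔT/ΣR = (263 °C − 16.5 °C)/2.026 = 121.7 W/m
From the inner boundary to the perlite/mineral wool interface, ΣR_partial = 0.9745 m·K/W.
T_interface = T_in − Q'·ΣR_partial = 263 °C − (121.7)(0.9745) = 144 °C

T = 144 °C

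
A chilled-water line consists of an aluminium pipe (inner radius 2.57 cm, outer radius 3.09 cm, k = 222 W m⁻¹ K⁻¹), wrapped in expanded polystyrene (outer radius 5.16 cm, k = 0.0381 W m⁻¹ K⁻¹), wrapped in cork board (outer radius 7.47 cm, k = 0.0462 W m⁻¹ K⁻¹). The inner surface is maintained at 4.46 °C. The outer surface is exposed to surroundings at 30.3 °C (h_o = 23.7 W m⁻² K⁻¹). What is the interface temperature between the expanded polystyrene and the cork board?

T = 20.2 °C

Series thermal resistances, inner to outer:
  R'_aluminium = ln(0.0309/0.0257)/(2πk) = 0.1843/(2π·222) = 1.321×10^-4 m·K/W
  R'_expanded polystyrene = ln(0.0516/0.0309)/(2πk) = 0.5128/(2π·0.0381) = 2.142 m·K/W
  R'_cork board = ln(0.0747/0.0516)/(2πk) = 0.3700/(2π·0.0462) = 1.274 m·K/W
  R'_conv,out = 1/(2πr h) = 1/(2π·0.0747·23.7) = 0.08990 m·K/W
ΣR = 1.321×10^-4 + 2.142 + 1.274 + 0.08990 = 3.506 m·K/W
Q' = ΔT/ΣR = (4.46 °C − 30.3 °C)/3.506 = -7.370 W/m
From the inner boundary to the expanded polystyrene/cork board interface, ΣR_partial = 2.142 m·K/W.
T_interface = T_in − Q'·ΣR_partial = 4.46 °C − (-7.370)(2.142) = 20.2 °C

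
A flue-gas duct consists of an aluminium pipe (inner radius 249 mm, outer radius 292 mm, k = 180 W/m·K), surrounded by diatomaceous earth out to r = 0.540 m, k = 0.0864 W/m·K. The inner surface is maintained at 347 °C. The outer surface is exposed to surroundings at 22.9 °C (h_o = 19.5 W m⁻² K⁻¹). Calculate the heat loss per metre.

Q' = 282 W/m

Treat each layer as a resistance in series:
  R'_aluminium = ln(0.292/0.249)/(2πk) = 0.1593/(2π·180) = 1.409×10^-4 m·K/W
  R'_diatomaceous earth = ln(0.540/0.292)/(2πk) = 0.6148/(2π·0.0864) = 1.133 m·K/W
  R'_conv,out = 1/(2πr h) = 1/(2π·0.540·19.5) = 0.01511 m·K/W
ΣR = 1.409×10^-4 + 1.133 + 0.01511 = 1.148 m·K/W
Q' = ΔT/ΣR = (347 °C − 22.9 °C)/1.148 = 282 W/m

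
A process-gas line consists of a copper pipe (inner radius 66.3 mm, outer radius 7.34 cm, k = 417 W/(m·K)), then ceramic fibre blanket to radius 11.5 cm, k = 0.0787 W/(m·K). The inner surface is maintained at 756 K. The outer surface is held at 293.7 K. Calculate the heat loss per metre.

Q' = 509 W/m

Treat each layer as a resistance in series:
  R'_copper = ln(0.0734/0.0663)/(2πk) = 0.1017/(2π·417) = 3.883×10^-5 m·K/W
  R'_ceramic fibre blanket = ln(0.115/0.0734)/(2πk) = 0.4490/(2π·0.0787) = 0.9080 m·K/W
ΣR = 3.883×10^-5 + 0.9080 = 0.9080 m·K/W
Q' = ΔT/ΣR = (756 K − 293.7 K)/0.9080 = 509 W/m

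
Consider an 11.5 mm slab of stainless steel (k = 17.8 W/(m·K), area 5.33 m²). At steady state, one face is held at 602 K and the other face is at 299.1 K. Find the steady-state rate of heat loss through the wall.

Q = 2.50×10^6 W

Q = kA·ΔT/L = 17.8 × 5.33 × |602 K − 299.1 K| / 0.0115 = 2.50×10^6 W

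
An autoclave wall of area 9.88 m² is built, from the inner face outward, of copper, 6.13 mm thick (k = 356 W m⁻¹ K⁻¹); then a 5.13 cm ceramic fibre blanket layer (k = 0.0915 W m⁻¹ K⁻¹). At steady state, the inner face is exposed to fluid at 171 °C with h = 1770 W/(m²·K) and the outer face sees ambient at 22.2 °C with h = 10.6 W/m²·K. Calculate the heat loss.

Treat each layer as a resistance in series:
  R_conv,in = 1/(hA) = 1/(1770·9.88) = 5.718×10^-5 K/W
  R_copper = L/(kA) = 0.00613/(356·9.88) = 1.743×10^-6 K/W
  R_ceramic fibre blanket = L/(kA) = 0.0513/(0.0915·9.88) = 0.05675 K/W
  R_conv,out = 1/(hA) = 1/(10.6·9.88) = 0.009549 K/W
ΣR = 5.718×10^-5 + 1.743×10^-6 + 0.05675 + 0.009549 = 0.06636 K/W
Q = ΔT/ΣR = (171 °C − 22.2 °C)/0.06636 = 2240 W

Q = 2.24 kW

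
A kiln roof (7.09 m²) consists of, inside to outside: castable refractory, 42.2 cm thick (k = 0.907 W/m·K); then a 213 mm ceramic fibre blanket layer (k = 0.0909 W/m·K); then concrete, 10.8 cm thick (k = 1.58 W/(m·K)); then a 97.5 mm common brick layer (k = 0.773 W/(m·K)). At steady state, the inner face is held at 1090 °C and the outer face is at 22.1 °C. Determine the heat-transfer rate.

Series thermal resistances, inner to outer:
  R_castable refractory = L/(kA) = 0.422/(0.907·7.09) = 0.06562 K/W
  R_ceramic fibre blanket = L/(kA) = 0.213/(0.0909·7.09) = 0.3305 K/W
  R_concrete = L/(kA) = 0.108/(1.58·7.09) = 0.009641 K/W
  R_common brick = L/(kA) = 0.0975/(0.773·7.09) = 0.01779 K/W
ΣR = 0.06562 + 0.3305 + 0.009641 + 0.01779 = 0.4236 K/W
Q = ΔT/ΣR = (1090 °C − 22.1 °C)/0.4236 = 2520 W

Q = 2.52 kW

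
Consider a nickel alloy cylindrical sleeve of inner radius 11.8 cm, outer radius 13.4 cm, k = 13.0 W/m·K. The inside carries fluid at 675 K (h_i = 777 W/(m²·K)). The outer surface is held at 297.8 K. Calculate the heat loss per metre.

Series thermal resistances, inner to outer:
  R'_conv,in = 1/(2πr h) = 1/(2π·0.118·777) = 0.001736 m·K/W
  R'_nickel alloy = ln(0.134/0.118)/(2πk) = 0.1272/(2π·13.0) = 0.001557 m·K/W
ΣR = 0.001736 + 0.001557 = 0.003293 m·K/W
Q' = ΔT/ΣR = (675 K − 297.8 K)/0.003293 = 1.15×10^5 W/m

Q' = 1.15×10^5 W/m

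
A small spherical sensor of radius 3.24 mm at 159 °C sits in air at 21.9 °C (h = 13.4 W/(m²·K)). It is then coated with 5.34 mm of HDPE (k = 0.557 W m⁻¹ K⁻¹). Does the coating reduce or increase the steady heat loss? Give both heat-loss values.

increases: 0.242 → 1.27 W

Critical radius for a sphere: r_cr = 2k/h = 0.0831 m = 8.31 cm.
Outer radius after coating: r₂ = 0.00324 + 0.00534 = 0.00858 m.
Since r₁ < r_cr and r₂ ≤ r_cr, the coating moves toward the maximum at r_cr — heat loss rises.
Bare: R = 1/(4πr₁²h) = 565.7 K/W; Q = 137.1/565.7 = 0.242 W.
Coated: R = R_cond + R_conv = 108.1 K/W; Q = 137.1/108.1 = 1.27 W.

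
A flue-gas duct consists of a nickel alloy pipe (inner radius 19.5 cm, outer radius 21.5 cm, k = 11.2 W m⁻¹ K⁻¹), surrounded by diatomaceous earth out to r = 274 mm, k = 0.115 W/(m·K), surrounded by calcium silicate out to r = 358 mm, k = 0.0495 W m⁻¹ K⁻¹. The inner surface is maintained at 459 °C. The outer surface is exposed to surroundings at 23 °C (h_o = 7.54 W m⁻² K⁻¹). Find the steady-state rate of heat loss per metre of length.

Q' = 347 W/m

Resistance network (inner→outer):
  R'_nickel alloy = ln(0.215/0.195)/(2πk) = 0.09764/(2π·11.2) = 0.001387 m·K/W
  R'_diatomaceous earth = ln(0.274/0.215)/(2πk) = 0.2425/(2π·0.115) = 0.3356 m·K/W
  R'_calcium silicate = ln(0.358/0.274)/(2πk) = 0.2674/(2π·0.0495) = 0.8598 m·K/W
  R'_conv,out = 1/(2πr h) = 1/(2π·0.358·7.54) = 0.05896 m·K/W
ΣR = 0.001387 + 0.3356 + 0.8598 + 0.05896 = 1.256 m·K/W
Q' = ΔT/ΣR = (459 °C − 23 °C)/1.256 = 347 W/m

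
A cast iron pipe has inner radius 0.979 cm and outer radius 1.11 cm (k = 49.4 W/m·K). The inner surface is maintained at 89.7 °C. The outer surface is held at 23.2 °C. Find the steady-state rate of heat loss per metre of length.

Q' = 2πk·ΔT/ln(r₂/r₁) = 2π × 49.4 × 66.5 / ln(0.0111/0.00979) = 1.64×10^5 W/m

Q' = 1.64×10^5 W/m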